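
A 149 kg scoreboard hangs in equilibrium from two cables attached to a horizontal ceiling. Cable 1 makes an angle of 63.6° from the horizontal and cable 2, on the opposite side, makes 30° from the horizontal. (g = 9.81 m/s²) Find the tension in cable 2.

Weight W = 149 × 9.81 = 1462 N acts straight down.
Horizontal: T_1 cos 63.6° = T_2 cos 30°  →  T_1 = 1.948 T_2.
Vertical: T_1 sin 63.6° + T_2 sin 30° = 1462.
Substituting the horizontal relation into the vertical equation gives 2.245 T_2 = 1462, so T_2 = 651.2 N.

T_2 ≈ 651 N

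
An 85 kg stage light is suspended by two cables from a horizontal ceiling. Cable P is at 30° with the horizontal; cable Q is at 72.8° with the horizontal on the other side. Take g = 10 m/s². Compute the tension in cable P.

T_P ≈ 258 N

Weight W = 85 × 10 = 850 N acts straight down.
Horizontal: T_P cos 30° = T_Q cos 72.8°  →  T_Q = 2.929 T_P.
Vertical: T_P sin 30° + T_Q sin 72.8° = 850.
Substituting the horizontal relation into the vertical equation gives 3.298 T_P = 850, so T_P = 257.8 N.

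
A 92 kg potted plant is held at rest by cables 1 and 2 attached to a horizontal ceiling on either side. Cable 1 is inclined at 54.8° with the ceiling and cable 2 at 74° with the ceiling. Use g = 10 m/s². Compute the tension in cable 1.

T_1 ≈ 325 N

Weight W = 92 × 10 = 920 N acts straight down.
Horizontal: T_1 cos 54.8° = T_2 cos 74°  →  T_2 = 2.091 T_1.
Vertical: T_1 sin 54.8° + T_2 sin 74° = 920.
Substituting the horizontal relation into the vertical equation gives 2.827 T_1 = 920, so T_1 = 325.4 N.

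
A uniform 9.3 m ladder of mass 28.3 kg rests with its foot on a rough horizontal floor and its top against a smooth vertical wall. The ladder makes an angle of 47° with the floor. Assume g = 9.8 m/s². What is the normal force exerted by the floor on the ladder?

N_floor ≈ 277 N

ΣF_y = 0: N_floor = 28.3×9.8 = 277.34 N.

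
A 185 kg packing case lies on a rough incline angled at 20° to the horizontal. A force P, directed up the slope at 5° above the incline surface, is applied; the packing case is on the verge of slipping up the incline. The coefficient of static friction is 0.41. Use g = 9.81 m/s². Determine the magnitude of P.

P ≈ 1280 N

On the verge of sliding up the incline, friction equals μN and acts down the slope.
Perpendicular: N + P sin 5° = W cos 20° = 1705 N.
Along incline: P cos 5° = W sin 20° + μN  with W sin 20° = 620.7 N.
Solving the pair for P and N: P = 1279 N, N = 1594 N (and f = μN = 653.5 N).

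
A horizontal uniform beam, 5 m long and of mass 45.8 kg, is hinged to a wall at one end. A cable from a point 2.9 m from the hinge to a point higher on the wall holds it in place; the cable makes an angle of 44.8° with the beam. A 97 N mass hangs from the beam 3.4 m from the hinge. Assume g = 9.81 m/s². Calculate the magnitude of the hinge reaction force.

|H| ≈ 507 N

Take torques about the hinge: T sin 44.8° · 2.9 = 45.8×9.81×2.5 + 97×3.4 = 1453 N·m.
So T = 1453 / (0.7046 × 2.9) = 711.08 N.
ΣF_x = 0: H_x = T cos 44.8° = 504.56 N.
ΣF_y = 0: H_y = (45.8×9.81 + 97) − T sin 44.8° = 546.3 − 501.05 = 45.248 N.
|H| = √(H_x² + H_y²) = √((504.56)² + (45.248)²) = 506.59 N.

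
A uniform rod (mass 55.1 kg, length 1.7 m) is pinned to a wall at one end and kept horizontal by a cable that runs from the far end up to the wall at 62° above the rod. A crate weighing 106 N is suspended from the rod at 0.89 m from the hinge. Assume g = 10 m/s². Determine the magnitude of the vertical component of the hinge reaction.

|H_y| ≈ 326 N

Take torques about the hinge: T sin 62° · 1.7 = 55.1×10×0.85 + 106×0.89 = 562.69 N·m.
So T = 562.69 / (0.8829 × 1.7) = 374.87 N.
ΣF_y = 0: H_y = (55.1×10 + 106) − T sin 62° = 657 − 330.99 = 326.01 N.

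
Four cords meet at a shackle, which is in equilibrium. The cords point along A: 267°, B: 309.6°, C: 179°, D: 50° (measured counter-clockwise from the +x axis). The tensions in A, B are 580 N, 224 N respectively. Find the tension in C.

Resolve: ΣF_x = 580 cos 267° + 224 cos 309.6° + T_C cos 179° + T_D cos 50° = 0.
        ΣF_y = 580 sin 267° + 224 sin 309.6° + T_C sin 179° + T_D sin 50° = 0.
The known terms sum to (112.4, -751.8) N, so -0.9998 T_C + 0.6428 T_D = -112.4 and 0.0175 T_C + 0.7660 T_D = 751.8.
Solving simultaneously: T_C = 732.6 N, T_D = 964.7 N.

T_C ≈ 733 N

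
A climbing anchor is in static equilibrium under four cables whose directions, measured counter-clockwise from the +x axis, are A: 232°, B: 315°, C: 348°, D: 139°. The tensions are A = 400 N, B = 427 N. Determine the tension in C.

Resolve: ΣF_x = 400 cos 232° + 427 cos 315° + T_C cos 348° + T_D cos 139° = 0.
        ΣF_y = 400 sin 232° + 427 sin 315° + T_C sin 348° + T_D sin 139° = 0.
The known terms sum to (55.67, -617.1) N, so 0.9781 T_C − 0.7547 T_D = -55.67 and -0.2079 T_C + 0.6561 T_D = 617.1.
Solving simultaneously: T_C = 885.4 N, T_D = 1221 N.

T_C ≈ 885 N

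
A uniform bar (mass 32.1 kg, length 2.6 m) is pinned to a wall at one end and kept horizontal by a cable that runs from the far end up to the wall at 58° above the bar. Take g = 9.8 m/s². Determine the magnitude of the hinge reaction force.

Take torques about the hinge: T sin 58° · 2.6 = 32.1×9.8×1.3 = 408.95 N·m.
So T = 408.95 / (0.8480 × 2.6) = 185.47 N.
ΣF_x = 0: H_x = T cos 58° = 98.286 N.
ΣF_y = 0: H_y = (32.1×9.8) − T sin 58° = 314.58 − 157.29 = 157.29 N.
|H| = √(H_x² + H_y²) = √((98.286)² + (157.29)²) = 185.47 N.

|H| ≈ 185 N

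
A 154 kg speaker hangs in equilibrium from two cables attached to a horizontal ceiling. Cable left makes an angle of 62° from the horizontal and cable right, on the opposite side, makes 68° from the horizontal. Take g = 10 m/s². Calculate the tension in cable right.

T_right ≈ 944 N

Weight W = 154 × 10 = 1540 N acts straight down.
Horizontal: T_left cos 62° = T_right cos 68°  →  T_left = 0.7979 T_right.
Vertical: T_left sin 62° + T_right sin 68° = 1540.
Substituting the horizontal relation into the vertical equation gives 1.632 T_right = 1540, so T_right = 943.8 N.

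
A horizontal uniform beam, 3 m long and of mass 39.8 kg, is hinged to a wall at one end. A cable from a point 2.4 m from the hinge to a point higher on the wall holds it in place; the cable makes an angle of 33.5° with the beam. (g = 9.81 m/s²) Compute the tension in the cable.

Take torques about the hinge: T sin 33.5° · 2.4 = 39.8×9.81×1.5 = 585.66 N·m.
So T = 585.66 / (0.5519 × 2.4) = 442.12 N.

T ≈ 442 N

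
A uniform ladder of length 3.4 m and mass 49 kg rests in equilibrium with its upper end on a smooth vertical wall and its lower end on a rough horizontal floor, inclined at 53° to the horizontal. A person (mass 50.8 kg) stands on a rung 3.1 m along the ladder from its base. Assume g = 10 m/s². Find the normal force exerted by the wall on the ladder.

Torques about the foot: N_wall · 3.4 sin 53° = 49×10×1.7 cos 53° + 50.8×10×3.1 cos 53° → N_wall = 533.65 N.

N_wall ≈ 534 N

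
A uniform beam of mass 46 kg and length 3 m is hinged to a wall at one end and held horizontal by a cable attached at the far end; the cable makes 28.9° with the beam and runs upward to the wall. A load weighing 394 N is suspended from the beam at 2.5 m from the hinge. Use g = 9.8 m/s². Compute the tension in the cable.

Take torques about the hinge: T sin 28.9° · 3 = 46×9.8×1.5 + 394×2.5 = 1661.2 N·m.
So T = 1661.2 / (0.4833 × 3) = 1145.8 N.

T ≈ 1150 N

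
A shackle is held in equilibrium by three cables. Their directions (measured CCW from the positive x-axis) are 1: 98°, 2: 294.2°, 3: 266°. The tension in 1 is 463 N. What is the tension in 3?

Resolve: ΣF_x = 463 cos 98° + T_2 cos 294.2° + T_3 cos 266° = 0.
        ΣF_y = 463 sin 98° + T_2 sin 294.2° + T_3 sin 266° = 0.
The known terms sum to (-64.44, 458.5) N, so 0.4099 T_2 − 0.0698 T_3 = 64.44 and -0.9121 T_2 − 0.9976 T_3 = -458.5.
Solving simultaneously: T_2 = 203.7 N, T_3 = 273.4 N.

T_3 ≈ 273 N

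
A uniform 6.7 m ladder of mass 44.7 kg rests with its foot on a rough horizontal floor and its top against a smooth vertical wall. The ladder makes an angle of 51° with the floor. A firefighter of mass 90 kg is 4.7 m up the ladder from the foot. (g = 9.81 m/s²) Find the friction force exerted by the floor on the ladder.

Torques about the foot: N_wall · 6.7 sin 51° = 44.7×9.81×3.35 cos 51° + 90×9.81×4.7 cos 51° → N_wall = 679.09 N.
ΣF_x = 0: f_floor = N_wall = 679.09 N.

f ≈ 679 N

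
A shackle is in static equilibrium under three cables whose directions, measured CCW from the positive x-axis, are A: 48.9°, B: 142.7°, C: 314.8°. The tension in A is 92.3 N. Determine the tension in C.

Resolve: ΣF_x = 92.3 cos 48.9° + T_B cos 142.7° + T_C cos 314.8° = 0.
        ΣF_y = 92.3 sin 48.9° + T_B sin 142.7° + T_C sin 314.8° = 0.
The known terms sum to (60.68, 69.55) N, so -0.7955 T_B + 0.7046 T_C = -60.68 and 0.6060 T_B − 0.7096 T_C = -69.55.
Solving simultaneously: T_B = 669.8 N, T_C = 670.1 N.

T_C ≈ 670 N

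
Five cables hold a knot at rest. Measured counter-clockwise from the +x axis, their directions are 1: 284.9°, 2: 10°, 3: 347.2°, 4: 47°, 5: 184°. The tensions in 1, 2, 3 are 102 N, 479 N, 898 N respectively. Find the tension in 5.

Resolve: ΣF_x = 102 cos 284.9° + 479 cos 10° + 898 cos 347.2° + T_4 cos 47° + T_5 cos 184° = 0.
        ΣF_y = 102 sin 284.9° + 479 sin 10° + 898 sin 347.2° + T_4 sin 47° + T_5 sin 184° = 0.
The known terms sum to (1374, -214.3) N, so 0.6820 T_4 − 0.9976 T_5 = -1374 and 0.7314 T_4 − 0.0698 T_5 = 214.3.
Solving simultaneously: T_4 = 454 N, T_5 = 1687 N.

T_5 ≈ 1690 N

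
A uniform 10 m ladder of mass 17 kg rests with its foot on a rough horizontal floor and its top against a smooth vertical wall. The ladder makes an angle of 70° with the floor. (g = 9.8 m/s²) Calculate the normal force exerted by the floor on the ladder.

N_floor ≈ 167 N

ΣF_y = 0: N_floor = 17×9.8 = 166.6 N.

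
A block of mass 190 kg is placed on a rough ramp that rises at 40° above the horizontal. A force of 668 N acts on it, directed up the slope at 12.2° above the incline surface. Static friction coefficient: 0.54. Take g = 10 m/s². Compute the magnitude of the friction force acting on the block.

Axes along / perpendicular to the incline. W sin 40° = 1221 N down-slope; W cos 40° = 1455 N into the surface.
Perpendicular: N = W cos 40° − P sin 12.2° = 1455 − 141.2 = 1314 N.
Along incline: P cos 12.2° + f = W sin 40° (friction acts up-slope) → f = 1221 − 652.9 = 568.4 N.
|f| = 568.4 N ≤ μN = 709.7 N, so the block is indeed static.

f ≈ 568 N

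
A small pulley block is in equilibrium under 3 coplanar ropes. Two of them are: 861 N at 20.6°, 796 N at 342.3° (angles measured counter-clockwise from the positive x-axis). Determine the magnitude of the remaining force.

Sum the known components: ΣF_x = 1564 N, ΣF_y = 60.93 N.
For equilibrium the remaining force must supply (−ΣF_x, −ΣF_y) = (-1564, -60.93) N.
Magnitude = √((-1564)² + (-60.93)²) = 1565 N; direction = atan2(-60.93, -1564) = 182.2°.

F ≈ 1570 N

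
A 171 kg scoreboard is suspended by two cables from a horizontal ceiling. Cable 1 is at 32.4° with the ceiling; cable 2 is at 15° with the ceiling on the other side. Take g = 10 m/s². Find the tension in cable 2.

T_2 ≈ 1960 N

Weight W = 171 × 10 = 1710 N acts straight down.
Horizontal: T_1 cos 32.4° = T_2 cos 15°  →  T_1 = 1.144 T_2.
Vertical: T_1 sin 32.4° + T_2 sin 15° = 1710.
Substituting the horizontal relation into the vertical equation gives 0.8718 T_2 = 1710, so T_2 = 1961 N.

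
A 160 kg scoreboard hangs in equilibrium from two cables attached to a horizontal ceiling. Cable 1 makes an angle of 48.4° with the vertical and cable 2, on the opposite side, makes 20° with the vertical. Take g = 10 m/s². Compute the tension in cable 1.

Angles from the horizontal: cable 1 is 90° − 48.4° = 41.6°, cable 2 is 90° − 20° = 70°.
Weight W = 160 × 10 = 1600 N acts straight down.
Horizontal: T_1 cos 41.6° = T_2 cos 70°  →  T_2 = 2.186 T_1.
Vertical: T_1 sin 41.6° + T_2 sin 70° = 1600.
Substituting the horizontal relation into the vertical equation gives 2.718 T_1 = 1600, so T_1 = 588.6 N.

T_1 ≈ 589 N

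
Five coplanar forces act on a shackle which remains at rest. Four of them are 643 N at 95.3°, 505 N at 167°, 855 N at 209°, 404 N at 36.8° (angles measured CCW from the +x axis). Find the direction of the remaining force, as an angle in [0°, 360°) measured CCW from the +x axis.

θ ≈ 329°

Sum the known components: ΣF_x = -975.8 N, ΣF_y = 581.3 N.
For equilibrium the remaining force must supply (−ΣF_x, −ΣF_y) = (975.8, -581.3) N.
Magnitude = √((975.8)² + (-581.3)²) = 1136 N; direction = atan2(-581.3, 975.8) = 329.2°.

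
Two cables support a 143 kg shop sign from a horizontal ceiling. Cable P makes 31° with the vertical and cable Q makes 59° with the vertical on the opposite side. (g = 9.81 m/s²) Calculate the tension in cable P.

T_P ≈ 1200 N

Angles from the horizontal: cable P is 90° − 31° = 59°, cable Q is 90° − 59° = 31°.
Weight W = 143 × 9.81 = 1403 N acts straight down.
Horizontal: T_P cos 59° = T_Q cos 31°  →  T_Q = 0.6009 T_P.
Vertical: T_P sin 59° + T_Q sin 31° = 1403.
Substituting the horizontal relation into the vertical equation gives 1.167 T_P = 1403, so T_P = 1202 N.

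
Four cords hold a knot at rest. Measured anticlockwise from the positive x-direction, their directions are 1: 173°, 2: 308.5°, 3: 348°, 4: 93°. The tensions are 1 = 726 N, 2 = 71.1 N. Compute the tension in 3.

Resolve: ΣF_x = 726 cos 173° + 71.1 cos 308.5° + T_3 cos 348° + T_4 cos 93° = 0.
        ΣF_y = 726 sin 173° + 71.1 sin 308.5° + T_3 sin 348° + T_4 sin 93° = 0.
The known terms sum to (-676.3, 32.83) N, so 0.9781 T_3 − 0.0523 T_4 = 676.3 and -0.2079 T_3 + 0.9986 T_4 = -32.83.
Solving simultaneously: T_3 = 697.4 N, T_4 = 112.3 N.

T_3 ≈ 697 N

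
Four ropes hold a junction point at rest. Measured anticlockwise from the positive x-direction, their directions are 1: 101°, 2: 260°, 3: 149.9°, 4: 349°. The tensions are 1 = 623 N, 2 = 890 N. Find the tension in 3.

Resolve: ΣF_x = 623 cos 101° + 890 cos 260° + T_3 cos 149.9° + T_4 cos 349° = 0.
        ΣF_y = 623 sin 101° + 890 sin 260° + T_3 sin 149.9° + T_4 sin 349° = 0.
The known terms sum to (-273.4, -264.9) N, so -0.8652 T_3 + 0.9816 T_4 = 273.4 and 0.5015 T_3 − 0.1908 T_4 = 264.9.
Solving simultaneously: T_3 = 954.2 N, T_4 = 1120 N.

T_3 ≈ 954 N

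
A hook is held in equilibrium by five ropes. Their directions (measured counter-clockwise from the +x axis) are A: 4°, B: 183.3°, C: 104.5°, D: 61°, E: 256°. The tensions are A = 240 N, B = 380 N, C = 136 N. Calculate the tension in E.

T_E ≈ 825 N

Resolve: ΣF_x = 240 cos 4° + 380 cos 183.3° + 136 cos 104.5° + T_D cos 61° + T_E cos 256° = 0.
        ΣF_y = 240 sin 4° + 380 sin 183.3° + 136 sin 104.5° + T_D sin 61° + T_E sin 256° = 0.
The known terms sum to (-174, 126.5) N, so 0.4848 T_D − 0.2419 T_E = 174 and 0.8746 T_D − 0.9703 T_E = -126.5.
Solving simultaneously: T_D = 770.6 N, T_E = 825 N.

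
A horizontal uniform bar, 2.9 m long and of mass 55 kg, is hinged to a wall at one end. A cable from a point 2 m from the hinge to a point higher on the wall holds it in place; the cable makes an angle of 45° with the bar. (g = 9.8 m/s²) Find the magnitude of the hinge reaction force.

|H| ≈ 418 N

Take torques about the hinge: T sin 45° · 2 = 55×9.8×1.45 = 781.55 N·m.
So T = 781.55 / (0.7071 × 2) = 552.64 N.
ΣF_x = 0: H_x = T cos 45° = 390.78 N.
ΣF_y = 0: H_y = (55×9.8) − T sin 45° = 539 − 390.77 = 148.23 N.
|H| = √(H_x² + H_y²) = √((390.78)² + (148.23)²) = 417.94 N.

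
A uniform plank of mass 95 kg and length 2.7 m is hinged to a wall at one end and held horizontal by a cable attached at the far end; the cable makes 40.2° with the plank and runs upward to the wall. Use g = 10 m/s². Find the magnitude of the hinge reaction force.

Take torques about the hinge: T sin 40.2° · 2.7 = 95×10×1.35 = 1282.5 N·m.
So T = 1282.5 / (0.6455 × 2.7) = 735.91 N.
ΣF_x = 0: H_x = T cos 40.2° = 562.09 N.
ΣF_y = 0: H_y = (95×10) − T sin 40.2° = 950 − 475 = 475 N.
|H| = √(H_x² + H_y²) = √((562.09)² + (475)²) = 735.91 N.

|H| ≈ 736 N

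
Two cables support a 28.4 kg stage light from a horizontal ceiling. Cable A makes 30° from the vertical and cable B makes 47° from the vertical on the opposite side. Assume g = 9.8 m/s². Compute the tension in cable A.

T_A ≈ 209 N

Angles from the horizontal: cable A is 90° − 30° = 60°, cable B is 90° − 47° = 43°.
Weight W = 28.4 × 9.8 = 278.3 N acts straight down.
Horizontal: T_A cos 60° = T_B cos 43°  →  T_B = 0.6837 T_A.
Vertical: T_A sin 60° + T_B sin 43° = 278.3.
Substituting the horizontal relation into the vertical equation gives 1.332 T_A = 278.3, so T_A = 208.9 N.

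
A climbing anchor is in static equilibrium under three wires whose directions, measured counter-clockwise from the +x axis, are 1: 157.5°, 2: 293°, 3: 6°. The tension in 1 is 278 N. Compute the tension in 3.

Resolve: ΣF_x = 278 cos 157.5° + T_2 cos 293° + T_3 cos 6° = 0.
        ΣF_y = 278 sin 157.5° + T_2 sin 293° + T_3 sin 6° = 0.
The known terms sum to (-256.8, 106.4) N, so 0.3907 T_2 + 0.9945 T_3 = 256.8 and -0.9205 T_2 + 0.1045 T_3 = -106.4.
Solving simultaneously: T_2 = 138.7 N, T_3 = 203.8 N.

T_3 ≈ 204 N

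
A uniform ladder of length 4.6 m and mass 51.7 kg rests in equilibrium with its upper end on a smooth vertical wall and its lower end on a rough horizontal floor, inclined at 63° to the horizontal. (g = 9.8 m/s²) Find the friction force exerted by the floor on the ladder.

f ≈ 129 N

Torques about the foot: N_wall · 4.6 sin 63° = 51.7×9.8×2.3 cos 63° → N_wall = 129.08 N.
ΣF_x = 0: f_floor = N_wall = 129.08 N.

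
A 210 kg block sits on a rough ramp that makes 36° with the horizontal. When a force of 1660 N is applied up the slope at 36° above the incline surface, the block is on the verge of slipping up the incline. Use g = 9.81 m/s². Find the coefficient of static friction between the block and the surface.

On the verge of sliding up the incline, friction is at its maximum μN and acts down the slope.
Perpendicular to incline: N = W cos 36° − P sin 36° = 1667 − 975.7 = 690.9 N.
Along incline: P cos 36° − μN = W sin 36° → μ = −(W sin 36° − P cos 36°) / N = 0.1912.

μ ≈ 0.191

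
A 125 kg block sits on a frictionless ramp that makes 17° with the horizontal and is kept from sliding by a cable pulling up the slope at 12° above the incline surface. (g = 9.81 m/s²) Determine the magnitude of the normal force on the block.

N ≈ 1100 N

Take axes along and perpendicular to the incline. Weight components: W sin 17° = 358.5 N down-slope, W cos 17° = 1173 N into the surface.
Along incline: T cos 12° = W sin 17° → T = 366.5 N.
Perpendicular: N = W cos 17° − T sin 12° = 1096 N.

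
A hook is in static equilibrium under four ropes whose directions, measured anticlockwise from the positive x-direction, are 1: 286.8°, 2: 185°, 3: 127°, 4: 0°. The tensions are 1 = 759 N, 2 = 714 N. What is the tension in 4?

Resolve: ΣF_x = 759 cos 286.8° + 714 cos 185° + T_3 cos 127° + T_4 cos 0° = 0.
        ΣF_y = 759 sin 286.8° + 714 sin 185° + T_3 sin 127° + T_4 sin 0° = 0.
The known terms sum to (-491.9, -788.8) N, so -0.6018 T_3 + 1.0000 T_4 = 491.9 and 0.7986 T_3 + 0.0000 T_4 = 788.8.
Solving simultaneously: T_3 = 987.7 N, T_4 = 1086 N.

T_4 ≈ 1090 N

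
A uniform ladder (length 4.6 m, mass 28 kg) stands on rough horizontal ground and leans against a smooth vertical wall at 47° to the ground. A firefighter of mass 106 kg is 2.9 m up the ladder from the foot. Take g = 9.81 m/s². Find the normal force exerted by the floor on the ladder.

ΣF_y = 0: N_floor = 28×9.81 + 106×9.81 = 1314.5 N.

N_floor ≈ 1310 N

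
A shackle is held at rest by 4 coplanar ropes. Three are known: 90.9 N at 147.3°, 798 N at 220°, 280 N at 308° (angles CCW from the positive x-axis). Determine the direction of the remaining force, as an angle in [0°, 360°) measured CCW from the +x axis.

Sum the known components: ΣF_x = -515.4 N, ΣF_y = -684.5 N.
For equilibrium the remaining force must supply (−ΣF_x, −ΣF_y) = (515.4, 684.5) N.
Magnitude = √((515.4)² + (684.5)²) = 856.8 N; direction = atan2(684.5, 515.4) = 53.0°.

θ ≈ 53°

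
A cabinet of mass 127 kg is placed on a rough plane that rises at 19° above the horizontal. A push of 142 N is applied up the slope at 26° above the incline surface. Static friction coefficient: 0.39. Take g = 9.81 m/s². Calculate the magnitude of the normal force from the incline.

Axes along / perpendicular to the incline. W sin 19° = 405.6 N down-slope; W cos 19° = 1178 N into the surface.
Perpendicular: N = W cos 19° − P sin 26° = 1178 − 62.25 = 1116 N.
Along incline: P cos 26° + f = W sin 19° (friction acts up-slope) → f = 405.6 − 127.6 = 278 N.
|f| = 278 N ≤ μN = 435.1 N, so the cabinet is indeed static.

N ≈ 1120 N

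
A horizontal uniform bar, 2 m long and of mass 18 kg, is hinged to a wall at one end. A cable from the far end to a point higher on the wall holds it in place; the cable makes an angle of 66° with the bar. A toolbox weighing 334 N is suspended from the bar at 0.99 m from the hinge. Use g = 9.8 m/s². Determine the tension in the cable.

Take torques about the hinge: T sin 66° · 2 = 18×9.8×1 + 334×0.99 = 507.06 N·m.
So T = 507.06 / (0.9135 × 2) = 277.52 N.

T ≈ 278 N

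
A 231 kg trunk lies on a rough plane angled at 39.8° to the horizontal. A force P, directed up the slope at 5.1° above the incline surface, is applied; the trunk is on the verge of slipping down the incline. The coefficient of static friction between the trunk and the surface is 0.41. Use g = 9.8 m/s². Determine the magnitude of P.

P ≈ 767 N

On the verge of sliding down the incline, friction equals μN and acts up the slope.
Perpendicular: N + P sin 5.1° = W cos 39.8° = 1739 N.
Along incline: P cos 5.1° + μN = W sin 39.8° with W sin 39.8° = 1449 N.
Solving the pair for P and N: P = 767 N, N = 1671 N (and f = μN = 685.1 N).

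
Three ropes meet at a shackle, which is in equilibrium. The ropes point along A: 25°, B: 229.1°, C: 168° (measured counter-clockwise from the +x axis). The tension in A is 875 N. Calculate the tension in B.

T_B ≈ 601 N

Resolve: ΣF_x = 875 cos 25° + T_B cos 229.1° + T_C cos 168° = 0.
        ΣF_y = 875 sin 25° + T_B sin 229.1° + T_C sin 168° = 0.
The known terms sum to (793, 369.8) N, so -0.6547 T_B − 0.9781 T_C = -793 and -0.7559 T_B + 0.2079 T_C = -369.8.
Solving simultaneously: T_B = 601.5 N, T_C = 408.1 N.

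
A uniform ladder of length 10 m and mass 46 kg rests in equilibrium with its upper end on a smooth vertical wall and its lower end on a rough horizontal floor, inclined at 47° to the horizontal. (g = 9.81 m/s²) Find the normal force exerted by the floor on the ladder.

N_floor ≈ 451 N

ΣF_y = 0: N_floor = 46×9.81 = 451.26 N.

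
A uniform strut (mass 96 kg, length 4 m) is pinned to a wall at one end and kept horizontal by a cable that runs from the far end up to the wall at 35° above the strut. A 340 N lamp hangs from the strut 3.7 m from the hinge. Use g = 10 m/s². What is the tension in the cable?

T ≈ 1390 N

Take torques about the hinge: T sin 35° · 4 = 96×10×2 + 340×3.7 = 3178 N·m.
So T = 3178 / (0.5736 × 4) = 1385.2 N.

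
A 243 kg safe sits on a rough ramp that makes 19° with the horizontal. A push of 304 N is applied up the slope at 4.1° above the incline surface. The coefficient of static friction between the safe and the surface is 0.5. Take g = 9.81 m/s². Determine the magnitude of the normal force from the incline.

Axes along / perpendicular to the incline. W sin 19° = 776.1 N down-slope; W cos 19° = 2254 N into the surface.
Perpendicular: N = W cos 19° − P sin 4.1° = 2254 − 21.74 = 2232 N.
Along incline: P cos 4.1° + f = W sin 19° (friction acts up-slope) → f = 776.1 − 303.2 = 472.9 N.
|f| = 472.9 N ≤ μN = 1116 N, so the safe is indeed static.

N ≈ 2230 N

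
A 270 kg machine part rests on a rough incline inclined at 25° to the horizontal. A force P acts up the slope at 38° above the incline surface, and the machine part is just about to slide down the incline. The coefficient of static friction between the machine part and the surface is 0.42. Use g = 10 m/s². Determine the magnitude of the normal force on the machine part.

On the verge of sliding down the incline, friction equals μN and acts up the slope.
Perpendicular: N + P sin 38° = W cos 25° = 2447 N.
Along incline: P cos 38° + μN = W sin 25° with W sin 25° = 1141 N.
Solving the pair for P and N: P = 214 N, N = 2315 N (and f = μN = 972.4 N).

N ≈ 2320 N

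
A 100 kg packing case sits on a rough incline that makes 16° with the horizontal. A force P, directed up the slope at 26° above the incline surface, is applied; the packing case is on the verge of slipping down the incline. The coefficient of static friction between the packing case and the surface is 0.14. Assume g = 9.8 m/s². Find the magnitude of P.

P ≈ 165 N

On the verge of sliding down the incline, friction equals μN and acts up the slope.
Perpendicular: N + P sin 26° = W cos 16° = 942 N.
Along incline: P cos 26° + μN = W sin 16° with W sin 16° = 270.1 N.
Solving the pair for P and N: P = 165.1 N, N = 869.7 N (and f = μN = 121.8 N).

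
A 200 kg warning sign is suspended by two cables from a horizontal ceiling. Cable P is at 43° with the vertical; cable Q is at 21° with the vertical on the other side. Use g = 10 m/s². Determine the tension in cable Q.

T_Q ≈ 1520 N

Angles from the horizontal: cable P is 90° − 43° = 47°, cable Q is 90° − 21° = 69°.
Weight W = 200 × 10 = 2000 N acts straight down.
Horizontal: T_P cos 47° = T_Q cos 69°  →  T_P = 0.5255 T_Q.
Vertical: T_P sin 47° + T_Q sin 69° = 2000.
Substituting the horizontal relation into the vertical equation gives 1.318 T_Q = 2000, so T_Q = 1518 N.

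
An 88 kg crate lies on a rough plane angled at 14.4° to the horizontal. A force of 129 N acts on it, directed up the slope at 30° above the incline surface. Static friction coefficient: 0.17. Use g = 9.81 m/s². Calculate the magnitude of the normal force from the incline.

N ≈ 772 N

Axes along / perpendicular to the incline. W sin 14.4° = 214.7 N down-slope; W cos 14.4° = 836.2 N into the surface.
Perpendicular: N = W cos 14.4° − P sin 30° = 836.2 − 64.5 = 771.7 N.
Along incline: P cos 30° + f = W sin 14.4° (friction acts up-slope) → f = 214.7 − 111.7 = 103 N.
|f| = 103 N ≤ μN = 131.2 N, so the crate is indeed static.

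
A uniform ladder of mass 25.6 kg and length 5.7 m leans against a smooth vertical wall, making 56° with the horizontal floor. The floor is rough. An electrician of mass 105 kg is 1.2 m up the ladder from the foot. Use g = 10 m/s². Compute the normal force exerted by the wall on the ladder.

Torques about the foot: N_wall · 5.7 sin 56° = 25.6×10×2.85 cos 56° + 105×10×1.2 cos 56° → N_wall = 235.44 N.

N_wall ≈ 235 N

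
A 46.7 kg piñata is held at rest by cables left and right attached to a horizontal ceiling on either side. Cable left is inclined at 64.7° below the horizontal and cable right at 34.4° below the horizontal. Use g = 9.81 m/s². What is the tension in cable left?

T_left ≈ 383 N

Weight W = 46.7 × 9.81 = 458.1 N acts straight down.
Horizontal: T_left cos 64.7° = T_right cos 34.4°  →  T_right = 0.5179 T_left.
Vertical: T_left sin 64.7° + T_right sin 34.4° = 458.1.
Substituting the horizontal relation into the vertical equation gives 1.197 T_left = 458.1, so T_left = 382.8 N.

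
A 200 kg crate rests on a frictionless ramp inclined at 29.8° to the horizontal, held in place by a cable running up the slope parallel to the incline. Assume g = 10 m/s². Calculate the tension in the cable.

Take axes along and perpendicular to the incline. Weight components: W sin 29.8° = 993.9 N down-slope, W cos 29.8° = 1736 N into the surface.
Along incline: T cos 0° = W sin 29.8° → T = 993.9 N.
Perpendicular: N = W cos 29.8° − T sin 0° = 1736 N.

T ≈ 994 N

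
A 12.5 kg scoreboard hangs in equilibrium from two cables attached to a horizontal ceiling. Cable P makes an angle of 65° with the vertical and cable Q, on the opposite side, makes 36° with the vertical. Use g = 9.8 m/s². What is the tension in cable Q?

Angles from the horizontal: cable P is 90° − 65° = 25°, cable Q is 90° − 36° = 54°.
Weight W = 12.5 × 9.8 = 122.5 N acts straight down.
Horizontal: T_P cos 25° = T_Q cos 54°  →  T_P = 0.6485 T_Q.
Vertical: T_P sin 25° + T_Q sin 54° = 122.5.
Substituting the horizontal relation into the vertical equation gives 1.083 T_Q = 122.5, so T_Q = 113.1 N.

T_Q ≈ 113 N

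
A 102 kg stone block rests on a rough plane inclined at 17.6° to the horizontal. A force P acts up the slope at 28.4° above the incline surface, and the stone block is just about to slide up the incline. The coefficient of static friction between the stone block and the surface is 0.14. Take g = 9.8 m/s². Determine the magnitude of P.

P ≈ 460 N

On the verge of sliding up the incline, friction equals μN and acts down the slope.
Perpendicular: N + P sin 28.4° = W cos 17.6° = 952.8 N.
Along incline: P cos 28.4° = W sin 17.6° + μN  with W sin 17.6° = 302.2 N.
Solving the pair for P and N: P = 460.4 N, N = 733.8 N (and f = μN = 102.7 N).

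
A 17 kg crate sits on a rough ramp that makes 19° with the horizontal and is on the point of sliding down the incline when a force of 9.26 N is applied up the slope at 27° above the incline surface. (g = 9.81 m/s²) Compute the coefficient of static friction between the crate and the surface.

μ ≈ 0.300

On the verge of sliding down the incline, friction is at its maximum μN and acts up the slope.
Perpendicular to incline: N = W cos 19° − P sin 27° = 157.7 − 4.204 = 153.5 N.
Along incline: P cos 27° + μN = W sin 19° → μ = (W sin 19° − P cos 27°) / N = 0.3.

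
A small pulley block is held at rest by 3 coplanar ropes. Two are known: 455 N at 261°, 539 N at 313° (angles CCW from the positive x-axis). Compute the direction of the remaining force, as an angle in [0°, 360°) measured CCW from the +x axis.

θ ≈ 109°

Sum the known components: ΣF_x = 296.4 N, ΣF_y = -843.6 N.
For equilibrium the remaining force must supply (−ΣF_x, −ΣF_y) = (-296.4, 843.6) N.
Magnitude = √((-296.4)² + (843.6)²) = 894.2 N; direction = atan2(843.6, -296.4) = 109.4°.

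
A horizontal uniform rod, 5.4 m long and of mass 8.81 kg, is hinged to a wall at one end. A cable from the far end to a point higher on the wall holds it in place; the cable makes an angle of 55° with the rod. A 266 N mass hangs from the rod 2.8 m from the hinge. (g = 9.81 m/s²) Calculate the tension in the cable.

Take torques about the hinge: T sin 55° · 5.4 = 8.81×9.81×2.7 + 266×2.8 = 978.15 N·m.
So T = 978.15 / (0.8192 × 5.4) = 221.13 N.

T ≈ 221 N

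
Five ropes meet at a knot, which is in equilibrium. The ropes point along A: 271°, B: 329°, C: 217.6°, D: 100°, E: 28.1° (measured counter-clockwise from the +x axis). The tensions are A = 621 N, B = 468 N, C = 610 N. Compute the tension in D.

Resolve: ΣF_x = 621 cos 271° + 468 cos 329° + 610 cos 217.6° + T_D cos 100° + T_E cos 28.1° = 0.
        ΣF_y = 621 sin 271° + 468 sin 329° + 610 sin 217.6° + T_D sin 100° + T_E sin 28.1° = 0.
The known terms sum to (-71.3, -1234) N, so -0.1736 T_D + 0.8821 T_E = 71.3 and 0.9848 T_D + 0.4710 T_E = 1234.
Solving simultaneously: T_D = 1110 N, T_E = 299.3 N.

T_D ≈ 1110 N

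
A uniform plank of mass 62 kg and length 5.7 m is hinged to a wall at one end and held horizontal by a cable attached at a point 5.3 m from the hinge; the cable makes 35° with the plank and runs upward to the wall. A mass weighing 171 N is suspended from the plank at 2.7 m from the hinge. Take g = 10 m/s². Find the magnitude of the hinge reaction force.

Take torques about the hinge: T sin 35° · 5.3 = 62×10×2.85 + 171×2.7 = 2228.7 N·m.
So T = 2228.7 / (0.5736 × 5.3) = 733.14 N.
ΣF_x = 0: H_x = T cos 35° = 600.55 N.
ΣF_y = 0: H_y = (62×10 + 171) − T sin 35° = 791 − 420.51 = 370.49 N.
|H| = √(H_x² + H_y²) = √((600.55)² + (370.49)²) = 705.64 N.

|H| ≈ 706 N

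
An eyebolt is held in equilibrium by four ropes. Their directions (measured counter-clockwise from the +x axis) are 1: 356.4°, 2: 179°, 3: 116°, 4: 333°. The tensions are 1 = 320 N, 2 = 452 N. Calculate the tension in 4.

Resolve: ΣF_x = 320 cos 356.4° + 452 cos 179° + T_3 cos 116° + T_4 cos 333° = 0.
        ΣF_y = 320 sin 356.4° + 452 sin 179° + T_3 sin 116° + T_4 sin 333° = 0.
The known terms sum to (-132.6, -12.2) N, so -0.4384 T_3 + 0.8910 T_4 = 132.6 and 0.8988 T_3 − 0.4540 T_4 = 12.2.
Solving simultaneously: T_3 = 118.1 N, T_4 = 206.9 N.

T_4 ≈ 207 N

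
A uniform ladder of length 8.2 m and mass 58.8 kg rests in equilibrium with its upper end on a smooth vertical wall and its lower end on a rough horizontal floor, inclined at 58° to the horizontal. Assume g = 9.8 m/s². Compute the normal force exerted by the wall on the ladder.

N_wall ≈ 180 N

Torques about the foot: N_wall · 8.2 sin 58° = 58.8×9.8×4.1 cos 58° → N_wall = 180.04 N.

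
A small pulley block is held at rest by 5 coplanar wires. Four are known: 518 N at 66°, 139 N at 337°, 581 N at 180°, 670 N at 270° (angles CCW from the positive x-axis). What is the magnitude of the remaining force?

F ≈ 349 N

Sum the known components: ΣF_x = -242.4 N, ΣF_y = -251.1 N.
For equilibrium the remaining force must supply (−ΣF_x, −ΣF_y) = (242.4, 251.1) N.
Magnitude = √((242.4)² + (251.1)²) = 349 N; direction = atan2(251.1, 242.4) = 46.0°.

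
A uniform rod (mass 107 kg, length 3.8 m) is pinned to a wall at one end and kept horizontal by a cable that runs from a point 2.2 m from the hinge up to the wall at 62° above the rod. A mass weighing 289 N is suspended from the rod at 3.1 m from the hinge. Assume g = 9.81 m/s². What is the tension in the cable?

Take torques about the hinge: T sin 62° · 2.2 = 107×9.81×1.9 + 289×3.1 = 2890.3 N·m.
So T = 2890.3 / (0.8829 × 2.2) = 1487.9 N.

T ≈ 1490 N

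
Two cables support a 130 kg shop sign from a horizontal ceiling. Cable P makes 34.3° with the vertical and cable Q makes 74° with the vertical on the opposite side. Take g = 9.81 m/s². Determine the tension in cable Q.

Angles from the horizontal: cable P is 90° − 34.3° = 55.7°, cable Q is 90° − 74° = 16°.
Weight W = 130 × 9.81 = 1275 N acts straight down.
Horizontal: T_P cos 55.7° = T_Q cos 16°  →  T_P = 1.706 T_Q.
Vertical: T_P sin 55.7° + T_Q sin 16° = 1275.
Substituting the horizontal relation into the vertical equation gives 1.685 T_Q = 1275, so T_Q = 756.9 N.

T_Q ≈ 757 N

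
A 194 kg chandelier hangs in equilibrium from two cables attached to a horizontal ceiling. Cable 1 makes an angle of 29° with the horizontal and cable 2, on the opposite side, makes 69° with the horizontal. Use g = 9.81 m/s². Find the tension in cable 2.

T_2 ≈ 1680 N

Weight W = 194 × 9.81 = 1903 N acts straight down.
Horizontal: T_1 cos 29° = T_2 cos 69°  →  T_1 = 0.4097 T_2.
Vertical: T_1 sin 29° + T_2 sin 69° = 1903.
Substituting the horizontal relation into the vertical equation gives 1.132 T_2 = 1903, so T_2 = 1681 N.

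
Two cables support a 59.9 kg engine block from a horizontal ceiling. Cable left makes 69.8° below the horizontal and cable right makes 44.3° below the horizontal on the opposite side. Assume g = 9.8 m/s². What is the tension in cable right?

T_right ≈ 222 N

Weight W = 59.9 × 9.8 = 587 N acts straight down.
Horizontal: T_left cos 69.8° = T_right cos 44.3°  →  T_left = 2.073 T_right.
Vertical: T_left sin 69.8° + T_right sin 44.3° = 587.
Substituting the horizontal relation into the vertical equation gives 2.644 T_right = 587, so T_right = 222.1 N.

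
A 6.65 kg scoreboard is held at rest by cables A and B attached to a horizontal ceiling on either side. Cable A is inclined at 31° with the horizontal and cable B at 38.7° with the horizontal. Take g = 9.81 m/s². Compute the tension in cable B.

Weight W = 6.65 × 9.81 = 65.24 N acts straight down.
Horizontal: T_A cos 31° = T_B cos 38.7°  →  T_A = 0.9105 T_B.
Vertical: T_A sin 31° + T_B sin 38.7° = 65.24.
Substituting the horizontal relation into the vertical equation gives 1.094 T_B = 65.24, so T_B = 59.62 N.

T_B ≈ 59.6 N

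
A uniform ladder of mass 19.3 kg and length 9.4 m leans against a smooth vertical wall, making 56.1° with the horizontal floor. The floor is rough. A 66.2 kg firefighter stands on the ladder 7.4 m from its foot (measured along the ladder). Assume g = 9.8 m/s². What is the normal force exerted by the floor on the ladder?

N_floor ≈ 838 N

ΣF_y = 0: N_floor = 19.3×9.8 + 66.2×9.8 = 837.9 N.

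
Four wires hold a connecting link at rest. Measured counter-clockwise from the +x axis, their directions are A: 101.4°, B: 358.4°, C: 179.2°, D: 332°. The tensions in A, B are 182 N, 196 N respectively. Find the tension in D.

T_D ≈ 383 N

Resolve: ΣF_x = 182 cos 101.4° + 196 cos 358.4° + T_C cos 179.2° + T_D cos 332° = 0.
        ΣF_y = 182 sin 101.4° + 196 sin 358.4° + T_C sin 179.2° + T_D sin 332° = 0.
The known terms sum to (159.9, 172.9) N, so -0.9999 T_C + 0.8829 T_D = -159.9 and 0.0140 T_C − 0.4695 T_D = -172.9.
Solving simultaneously: T_C = 498.3 N, T_D = 383.2 N.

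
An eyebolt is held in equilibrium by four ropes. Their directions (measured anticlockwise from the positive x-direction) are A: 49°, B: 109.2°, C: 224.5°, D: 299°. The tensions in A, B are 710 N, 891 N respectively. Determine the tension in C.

T_C ≈ 850 N

Resolve: ΣF_x = 710 cos 49° + 891 cos 109.2° + T_C cos 224.5° + T_D cos 299° = 0.
        ΣF_y = 710 sin 49° + 891 sin 109.2° + T_C sin 224.5° + T_D sin 299° = 0.
The known terms sum to (172.8, 1377) N, so -0.7133 T_C + 0.4848 T_D = -172.8 and -0.7009 T_C − 0.8746 T_D = -1377.
Solving simultaneously: T_C = 849.7 N, T_D = 893.7 N.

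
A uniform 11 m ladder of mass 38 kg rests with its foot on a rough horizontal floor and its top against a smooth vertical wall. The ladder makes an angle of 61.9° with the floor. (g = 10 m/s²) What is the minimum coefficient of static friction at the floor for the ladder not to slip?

μ_min ≈ 0.267

ΣF_y = 0: N_floor = 38×10 = 380 N.
Torques about the foot: N_wall · 11 sin 61.9° = 38×10×5.5 cos 61.9° → N_wall = 101.45 N.
ΣF_x = 0: f_floor = N_wall = 101.45 N.
μ_min = f_floor / N_floor = 101.45 / 380 = 0.267.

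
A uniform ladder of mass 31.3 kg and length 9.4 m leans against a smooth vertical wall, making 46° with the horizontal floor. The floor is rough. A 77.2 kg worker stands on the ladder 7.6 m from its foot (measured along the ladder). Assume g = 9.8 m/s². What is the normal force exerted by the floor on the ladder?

ΣF_y = 0: N_floor = 31.3×9.8 + 77.2×9.8 = 1063.3 N.

N_floor ≈ 1060 N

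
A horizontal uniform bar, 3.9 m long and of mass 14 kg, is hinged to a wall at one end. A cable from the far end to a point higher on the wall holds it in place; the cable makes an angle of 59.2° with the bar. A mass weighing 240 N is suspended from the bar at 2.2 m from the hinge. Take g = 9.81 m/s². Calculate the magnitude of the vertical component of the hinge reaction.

Take torques about the hinge: T sin 59.2° · 3.9 = 14×9.81×1.95 + 240×2.2 = 795.81 N·m.
So T = 795.81 / (0.8590 × 3.9) = 237.56 N.
ΣF_y = 0: H_y = (14×9.81 + 240) − T sin 59.2° = 377.34 − 204.05 = 173.29 N.

|H_y| ≈ 173 N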